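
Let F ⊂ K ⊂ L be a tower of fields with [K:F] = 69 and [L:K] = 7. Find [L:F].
[L:F] = 483

The tower law says that for any tower of field extensions F ⊂ K ⊂ L with finite degrees, [L:F] = [L:K] · [K:F]. Here this gives [L:F] = 7 · 69 = 483.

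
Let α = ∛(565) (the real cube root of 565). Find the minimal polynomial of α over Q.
m_α(x) = x^3 - 565

α satisfies α^3 = 565, so x^3 - 565 annihilates α. By the rational root test, a rational root p/q (in lowest terms) of x^3 - 565 would satisfy p^3 = 565 q^3, forcing q = 1 and p^3 = 565; but 565 is not a perfect cube, contradiction. A monic cubic over Q with no rational root is irreducible (any nontrivial factorization would include a linear factor). Hence x^3 - 565 is the minimal polynomial of α, and in particular [Q(α):Q] = 3.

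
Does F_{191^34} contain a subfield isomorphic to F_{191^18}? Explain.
No: F_{191^18} is not a subfield of F_{191^34}

F_{p^m} embeds in F_{p^n} iff m | n. Here 18 ∤ 34 (since 34 = 1·18 + 16 with remainder 16 ≠ 0), so F_{191^18} is not a subfield of F_{191^34}. Equivalently: if it were, the tower law would give 18 = [F_{191^18}:F_191] dividing [F_{191^34}:F_191] = 34, contradiction.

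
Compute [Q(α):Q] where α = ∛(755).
[Q(α):Q] = 3

The minimal polynomial of α is x^3 - 755, irreducible over Q since 755 is not a perfect cube (so x^3 - 755 has no rational root). Hence [Q(α):Q] = deg(m_α) = 3.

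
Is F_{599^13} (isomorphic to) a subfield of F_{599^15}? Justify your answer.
No: F_{599^13} is not a subfield of F_{599^15}

F_{p^m} embeds in F_{p^n} iff m | n. Here 13 ∤ 15 (since 15 = 1·13 + 2 with remainder 2 ≠ 0), so F_{599^13} is not a subfield of F_{599^15}. Equivalently: if it were, the tower law would give 13 = [F_{599^13}:F_599] dividing [F_{599^15}:F_599] = 15, contradiction.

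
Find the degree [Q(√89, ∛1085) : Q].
[Q(√89, ∛1085) : Q] = 6

Let L = Q(√89, ∛1085). Since Q(√89) ⊂ L and [Q(√89):Q] = 2, the tower law gives 2 | [L:Q]. Likewise Q(∛1085) ⊂ L with [Q(∛1085):Q] = 3 (because 1085 is not a perfect cube), so 3 | [L:Q]. As gcd(2,3) = 1, [L:Q] is divisible by 6. Conversely L is generated over Q by √89 and ∛1085, so [L:Q] ≤ 2·3 = 6. Therefore [Q(√89, ∛1085) : Q] = 6.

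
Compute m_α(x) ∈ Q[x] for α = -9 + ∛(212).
m_α(x) = x^3 + 27x^2 + 243x + 517

Set β = α + 9 = ∛(212), so β^3 = 212. Then (α + 9)^3 - 212 = 0, i.e. α is a root of g(x) = (x + 9)^3 - 212 = x^3 + 27x^2 + 243x + 517. Since g(x) = h(x + 9) where h(x) = x^3 - 212, and h is irreducible over Q (because 212 is not a perfect cube, so h has no rational root, and a monic cubic with no rational root is irreducible), g is also irreducible (irreducibility is preserved under the substitution x → x + 9). Hence m_α(x) = x^3 + 27x^2 + 243x + 517.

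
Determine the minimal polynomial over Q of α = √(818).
m_α(x) = x^2 - 818

α satisfies α^2 - 818 = 0, so x^2 - 818 annihilates α. Since d = 818 is squarefree and ≠ 1, it is not a perfect square in Q, so x^2 - 818 has no rational root and is therefore irreducible over Q (a degree-2 polynomial over a field is irreducible iff it has no root). Hence m_α(x) = x^2 - 818.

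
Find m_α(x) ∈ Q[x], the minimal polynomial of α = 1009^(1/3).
m_α(x) = x^3 - 1009

α satisfies α^3 = 1009, so x^3 - 1009 annihilates α. By the rational root test, a rational root p/q (in lowest terms) of x^3 - 1009 would satisfy p^3 = 1009 q^3, forcing q = 1 and p^3 = 1009; but 1009 is not a perfect cube, contradiction. A monic cubic over Q with no rational root is irreducible (any nontrivial factorization would include a linear factor). Hence x^3 - 1009 is the minimal polynomial of α, and in particular [Q(α):Q] = 3.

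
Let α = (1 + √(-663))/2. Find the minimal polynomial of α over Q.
m_α(x) = x^2 - x + 166

From 2α - 1 = √(-663), squaring gives (2α - 1)^2 = -663, i.e. 4α^2 - 4α + 1 = -663, so α^2 - α + (1 + 663)/4 = 0. Since -663 ≡ 1 (mod 4), (1 + 663)/4 = 166 ∈ Z. The polynomial x^2 - x + 166 has discriminant 1 - 4·(166) = -663, which is not a perfect square in Q (d = -663 is squarefree and ≠ 1), so x^2 - x + 166 is irreducible over Q. It is the minimal polynomial of α.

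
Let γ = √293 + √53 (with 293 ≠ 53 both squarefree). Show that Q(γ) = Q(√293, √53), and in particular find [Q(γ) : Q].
[Q(γ) : Q] = 4 (equivalently, Q(γ) = Q(√293, √53))

Obviously Q(γ) ⊆ Q(√293, √53), and [Q(√293, √53):Q] = 4 (since 293, 53 are distinct squarefree integers > 1 with 15529 not a perfect square). To show equality we compute the minimal polynomial of γ. From γ = √293 + √53: γ^2 = 293 + 2√(15529) + 53 = 346 + 2√(15529), so γ^2 - 346 = 2√(15529); squaring, (γ^2 - 346)^2 = 4·15529, i.e. γ^4 - 692γ^2 + 119716 - 62116 = 0, i.e. γ^4 - 692γ^2 + 57600 = 0. So γ is a root of x^4 - 692x^2 + 57600. This polynomial is irreducible over Q: it has no rational root (each ±√293 ± √53 is irrational), and any factorization into two quadratics over Q would force √(15529) ∈ Q (pairing opposite roots) or √293, √53 ∈ Q (other pairings), all impossible. Hence [Q(γ):Q] = 4 = [Q(√293, √53):Q], so Q(γ) = Q(√293, √53).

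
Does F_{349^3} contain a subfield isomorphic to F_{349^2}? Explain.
No: F_{349^2} is not a subfield of F_{349^3}

F_{p^m} embeds in F_{p^n} iff m | n. Here 2 ∤ 3 (since 3 = 1·2 + 1 with remainder 1 ≠ 0), so F_{349^2} is not a subfield of F_{349^3}. Equivalently: if it were, the tower law would give 2 = [F_{349^2}:F_349] dividing [F_{349^3}:F_349] = 3, contradiction.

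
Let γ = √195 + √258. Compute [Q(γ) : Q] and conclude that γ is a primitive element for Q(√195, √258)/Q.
[Q(γ) : Q] = 4 (equivalently, Q(γ) = Q(√195, √258))

Obviously Q(γ) ⊆ Q(√195, √258), and [Q(√195, √258):Q] = 4 (since 195, 258 are distinct squarefree integers > 1 with 50310 not a perfect square). To show equality we compute the minimal polynomial of γ. From γ = √195 + √258: γ^2 = 195 + 2√(50310) + 258 = 453 + 2√(50310), so γ^2 - 453 = 2√(50310); squaring, (γ^2 - 453)^2 = 4·50310, i.e. γ^4 - 906γ^2 + 205209 - 201240 = 0, i.e. γ^4 - 906γ^2 + 3969 = 0. So γ is a root of x^4 - 906x^2 + 3969. This polynomial is irreducible over Q: it has no rational root (each ±√195 ± √258 is irrational), and any factorization into two quadratics over Q would force √(50310) ∈ Q (pairing opposite roots) or √195, √258 ∈ Q (other pairings), all impossible. Hence [Q(γ):Q] = 4 = [Q(√195, √258):Q], so Q(γ) = Q(√195, √258).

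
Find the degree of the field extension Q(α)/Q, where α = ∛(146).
[Q(α):Q] = 3

The minimal polynomial of α is x^3 - 146, irreducible over Q since 146 is not a perfect cube (so x^3 - 146 has no rational root). Hence [Q(α):Q] = deg(m_α) = 3.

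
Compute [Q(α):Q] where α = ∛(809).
[Q(α):Q] = 3

The minimal polynomial of α is x^3 - 809, irreducible over Q since 809 is not a perfect cube (so x^3 - 809 has no rational root). Hence [Q(α):Q] = deg(m_α) = 3.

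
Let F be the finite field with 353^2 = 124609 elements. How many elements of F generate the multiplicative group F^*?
There are φ(124608) = 37120 primitive elements

F_q^* is cyclic of order q - 1 = 124608. A cyclic group of order m has exactly φ(m) generators. Here m = 124608 = 2^6 · 3 · 11 · 59, so the number of primitive elements is φ(124608) = 37120.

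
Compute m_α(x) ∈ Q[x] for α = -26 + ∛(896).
m_α(x) = x^3 + 78x^2 + 2028x + 16680

Set β = α + 26 = ∛(896), so β^3 = 896. Then (α + 26)^3 - 896 = 0, i.e. α is a root of g(x) = (x + 26)^3 - 896 = x^3 + 78x^2 + 2028x + 16680. Since g(x) = h(x + 26) where h(x) = x^3 - 896, and h is irreducible over Q (because 896 is not a perfect cube, so h has no rational root, and a monic cubic with no rational root is irreducible), g is also irreducible (irreducibility is preserved under the substitution x → x + 26). Hence m_α(x) = x^3 + 78x^2 + 2028x + 16680.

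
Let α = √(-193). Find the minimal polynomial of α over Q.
m_α(x) = x^2 + 193

α satisfies α^2 + 193 = 0, so x^2 + 193 annihilates α. Since d = -193 is squarefree and ≠ 1, it is not a perfect square in Q, so x^2 + 193 has no rational root and is therefore irreducible over Q (a degree-2 polynomial over a field is irreducible iff it has no root). Hence m_α(x) = x^2 + 193.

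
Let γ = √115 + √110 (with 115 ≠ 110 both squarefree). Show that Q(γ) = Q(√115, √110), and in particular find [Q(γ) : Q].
[Q(γ) : Q] = 4 (equivalently, Q(γ) = Q(√115, √110))

Obviously Q(γ) ⊆ Q(√115, √110), and [Q(√115, √110):Q] = 4 (since 115, 110 are distinct squarefree integers > 1 with 12650 not a perfect square). To show equality we compute the minimal polynomial of γ. From γ = √115 + √110: γ^2 = 115 + 2√(12650) + 110 = 225 + 2√(12650), so γ^2 - 225 = 2√(12650); squaring, (γ^2 - 225)^2 = 4·12650, i.e. γ^4 - 450γ^2 + 50625 - 50600 = 0, i.e. γ^4 - 450γ^2 + 25 = 0. So γ is a root of x^4 - 450x^2 + 25. This polynomial is irreducible over Q: it has no rational root (each ±√115 ± √110 is irrational), and any factorization into two quadratics over Q would force √(12650) ∈ Q (pairing opposite roots) or √115, √110 ∈ Q (other pairings), all impossible. Hence [Q(γ):Q] = 4 = [Q(√115, √110):Q], so Q(γ) = Q(√115, √110).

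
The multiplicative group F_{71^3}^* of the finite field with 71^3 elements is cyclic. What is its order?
|F_{71^3}^*| = 357910

F_{71^3} has 71^3 = 357911 elements; its multiplicative group consists of all nonzero elements, so |F_{71^3}^*| = 357911 - 1 = 357910. (It is cyclic since any finite subgroup of the multiplicative group of a field is cyclic.)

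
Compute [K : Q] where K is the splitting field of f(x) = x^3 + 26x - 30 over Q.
[K : Q] = 6

By the rational root test, any rational root of the monic integer polynomial f(x) = x^3 + 26x - 30 must be an integer dividing the constant term -30, i.e. one of ±{1, 2, 3, 5, 6, 10, 15, 30}. Evaluating: f(1) = -3, f(-1) = -57, f(2) = 30, f(-2) = -90, f(3) = 75, f(-3) = -135, f(5) = 225, f(-5) = -285, f(6) = 342, f(-6) = -402, f(10) = 1230, f(-10) = -1290, f(15) = 3735, f(-15) = -3795, f(30) = 27750, f(-30) = -27810; none is 0, so f has no rational root and is therefore irreducible over Q (a cubic with no linear factor over a field is irreducible). For an irreducible cubic, the Galois group is A_3 or S_3 according as the discriminant disc(f) = -4a^3 - 27b^2 = -4·(26)^3 - 27·(-30)^2 = -94604 is or is not a square in Q. Here disc(f) = -94604 is not a perfect square in Q, so the Galois group of f over Q is not contained in A_3 and must be all of S_3. The splitting field has degree |S_3| = 6 over Q, so [K : Q] = 6.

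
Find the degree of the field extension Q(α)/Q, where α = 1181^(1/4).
[Q(α):Q] = 4

α is a root of x^4 - 1181. By Eisenstein's criterion at the prime p = 1181 (which divides the constant term 1181 but p^2 = 1394761 does not, since 1181 is squarefree), x^4 - 1181 is irreducible over Q. Hence [Q(α):Q] = 4.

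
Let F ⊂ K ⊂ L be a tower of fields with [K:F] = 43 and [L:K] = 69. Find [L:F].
[L:F] = 2967

The tower law says that for any tower of field extensions F ⊂ K ⊂ L with finite degrees, [L:F] = [L:K] · [K:F]. Here this gives [L:F] = 69 · 43 = 2967.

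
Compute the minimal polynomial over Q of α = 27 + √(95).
m_α(x) = x^2 - 54x + 634

From α - 27 = √(95), squaring gives (α - 27)^2 = 95, i.e. α^2 - 54α + 729 = 95, so α^2 - 54α + 634 = 0. The discriminant of x^2 - 54x + 634 is (-54)^2 - 4·(634) = 2916 - 2536 = 380, and 4·(95) is not a perfect square in Q since 95 is squarefree and ≠ 1. Hence x^2 - 54x + 634 is irreducible over Q and is the minimal polynomial of α.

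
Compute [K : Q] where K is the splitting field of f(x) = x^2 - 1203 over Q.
[K : Q] = 2

f(x) = x^2 - 1203 factors as (x - √1203)(x + √1203). The splitting field is K = Q(√1203). Since 1203 is squarefree and > 1, it is not a perfect square, so x^2 - 1203 is irreducible over Q and [Q(√1203) : Q] = 2. Hence [K : Q] = 2.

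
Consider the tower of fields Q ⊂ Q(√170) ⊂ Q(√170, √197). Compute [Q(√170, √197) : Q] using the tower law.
[Q(√170, √197) : Q] = 4

[Q(√170):Q] = 2 (min poly x^2 - 170, irreducible since 170 is squarefree > 1). For the top step, suppose √197 ∈ Q(√170), say √197 = c + d√170 with c, d ∈ Q. Squaring: 197 = c^2 + 170d^2 + 2cd√170. Since √170 ∉ Q this forces 2cd = 0. If d = 0 then √197 = c ∈ Q, contradicting 197 squarefree > 1. If c = 0 then 197 = 170d^2, so 170·197 = (170d)^2 is a perfect square in Q — but 170·197 = 33490 is not a perfect square (since 170 and 197 are distinct squarefree integers). Contradiction. Hence √197 ∉ Q(√170), so x^2 - 197 stays irreducible over Q(√170) and [Q(√170, √197) : Q(√170)] = 2. By the tower law, [Q(√170, √197) : Q] = 2 · 2 = 4.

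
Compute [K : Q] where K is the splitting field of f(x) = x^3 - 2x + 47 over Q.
[K : Q] = 6

By the rational root test, any rational root of the monic integer polynomial f(x) = x^3 - 2x + 47 must be an integer dividing the constant term 47, i.e. one of ±{1, 47}. Evaluating: f(1) = 46, f(-1) = 48, f(47) = 103776, f(-47) = -103682; none is 0, so f has no rational root and is therefore irreducible over Q (a cubic with no linear factor over a field is irreducible). For an irreducible cubic, the Galois group is A_3 or S_3 according as the discriminant disc(f) = -4a^3 - 27b^2 = -4·(-2)^3 - 27·(47)^2 = -59611 is or is not a square in Q. Here disc(f) = -59611 is not a perfect square in Q, so the Galois group of f over Q is not contained in A_3 and must be all of S_3. The splitting field has degree |S_3| = 6 over Q, so [K : Q] = 6.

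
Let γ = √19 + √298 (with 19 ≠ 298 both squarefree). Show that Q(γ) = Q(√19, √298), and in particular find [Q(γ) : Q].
[Q(γ) : Q] = 4 (equivalently, Q(γ) = Q(√19, √298))

Obviously Q(γ) ⊆ Q(√19, √298), and [Q(√19, √298):Q] = 4 (since 19, 298 are distinct squarefree integers > 1 with 5662 not a perfect square). To show equality we compute the minimal polynomial of γ. From γ = √19 + √298: γ^2 = 19 + 2√(5662) + 298 = 317 + 2√(5662), so γ^2 - 317 = 2√(5662); squaring, (γ^2 - 317)^2 = 4·5662, i.e. γ^4 - 634γ^2 + 100489 - 22648 = 0, i.e. γ^4 - 634γ^2 + 77841 = 0. So γ is a root of x^4 - 634x^2 + 77841. This polynomial is irreducible over Q: it has no rational root (each ±√19 ± √298 is irrational), and any factorization into two quadratics over Q would force √(5662) ∈ Q (pairing opposite roots) or √19, √298 ∈ Q (other pairings), all impossible. Hence [Q(γ):Q] = 4 = [Q(√19, √298):Q], so Q(γ) = Q(√19, √298).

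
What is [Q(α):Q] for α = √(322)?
[Q(α):Q] = 2

[Q(α):Q] equals the degree of the minimal polynomial of α. Here α^2 = 322 and x^2 - 322 is irreducible (d = 322 is squarefree, ≠ 1, hence not a square), so deg(m_α) = 2. Thus [Q(α):Q] = 2.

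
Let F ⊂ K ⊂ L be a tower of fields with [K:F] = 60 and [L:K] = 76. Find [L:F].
[L:F] = 4560

The tower law says that for any tower of field extensions F ⊂ K ⊂ L with finite degrees, [L:F] = [L:K] · [K:F]. Here this gives [L:F] = 76 · 60 = 4560.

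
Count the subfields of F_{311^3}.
F_{311^3} has 2 subfields

The subfields of F_{p^n} are exactly the fields F_{p^d} for d | n (each is the fixed field of the unique index-d subgroup of Gal(F_{p^n}/F_p) ≅ Z/nZ). The divisors of n = 3 are {1, 3}, giving 2 subfields: F_{311^1}, F_{311^3}.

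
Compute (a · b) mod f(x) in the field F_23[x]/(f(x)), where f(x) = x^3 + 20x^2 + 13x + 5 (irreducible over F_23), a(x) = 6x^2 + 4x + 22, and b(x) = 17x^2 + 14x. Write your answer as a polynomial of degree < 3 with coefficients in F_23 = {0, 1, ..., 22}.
a · b ≡ 18x^2 + 8x + 10 (mod f(x))

Multiply in F_23[x]: a(x)·b(x) = (6x^2 + 4x + 22)·(17x^2 + 14x) = 10x^4 + 14x^3 + 16x^2 + 9x. This has degree ≥ 3, so divide by f(x) over F_23: 10x^4 + 14x^3 + 16x^2 + 9x = (10x + 21)·(x^3 + 20x^2 + 13x + 5) + (18x^2 + 8x + 10). Hence a·b ≡ 18x^2 + 8x + 10 (mod f). (F_23[x]/(f) is a field with 23^3 = 12167 elements since f is irreducible of degree 3.)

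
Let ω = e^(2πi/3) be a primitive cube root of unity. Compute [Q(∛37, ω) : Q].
[Q(∛37, ω) : Q] = 6

[Q(∛37):Q] = 3 (min poly x^3 - 37, irreducible since 37 is not a perfect cube). [Q(ω):Q] = 2 (min poly x^2 + x + 1). Since Q(∛37) ⊂ R and ω ∉ R, we have ω ∉ Q(∛37), so x^2 + x + 1 remains irreducible over Q(∛37) and [Q(∛37, ω) : Q(∛37)] = 2. By the tower law, [Q(∛37, ω) : Q] = 3 · 2 = 6. (In fact Q(∛37, ω) is the splitting field of x^3 - 37 over Q.)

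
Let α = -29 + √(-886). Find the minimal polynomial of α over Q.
m_α(x) = x^2 + 58x + 1727

From α + 29 = √(-886), squaring gives (α + 29)^2 = -886, i.e. α^2 + 58α + 841 = -886, so α^2 + 58α + 1727 = 0. The discriminant of x^2 + 58x + 1727 is (58)^2 - 4·(1727) = 3364 - 6908 = -3544, and 4·(-886) is not a perfect square in Q since -886 is squarefree and ≠ 1. Hence x^2 + 58x + 1727 is irreducible over Q and is the minimal polynomial of α.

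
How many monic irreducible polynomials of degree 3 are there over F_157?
There are 1289912 monic irreducible polynomials of degree 3 over F_157

Each element of F_{157^3} that lies in no proper subfield is a root of exactly one monic irreducible of degree 3 over F_157, and each such polynomial has 3 distinct roots in F_{157^3}. By Möbius inversion the count is N_157(3) = (1/3) Σ_{d|3} μ(3/d) · 157^d = (1/3)(μ(3)·157^1 + μ(1)·157^3) = 3869736/3 = 1289912.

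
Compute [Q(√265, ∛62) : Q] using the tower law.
[Q(√265, ∛62) : Q] = 6

Let L = Q(√265, ∛62). Since Q(√265) ⊂ L and [Q(√265):Q] = 2, the tower law gives 2 | [L:Q]. Likewise Q(∛62) ⊂ L with [Q(∛62):Q] = 3 (because 62 is not a perfect cube), so 3 | [L:Q]. As gcd(2,3) = 1, [L:Q] is divisible by 6. Conversely L is generated over Q by √265 and ∛62, so [L:Q] ≤ 2·3 = 6. Therefore [Q(√265, ∛62) : Q] = 6.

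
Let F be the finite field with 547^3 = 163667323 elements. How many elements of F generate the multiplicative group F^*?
There are φ(163667322) = 42830208 primitive elements

F_q^* is cyclic of order q - 1 = 163667322. A cyclic group of order m has exactly φ(m) generators. Here m = 163667322 = 2 · 3^2 · 7 · 13 · 163 · 613, so the number of primitive elements is φ(163667322) = 42830208.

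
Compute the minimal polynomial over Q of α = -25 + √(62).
m_α(x) = x^2 + 50x + 563

From α + 25 = √(62), squaring gives (α + 25)^2 = 62, i.e. α^2 + 50α + 625 = 62, so α^2 + 50α + 563 = 0. The discriminant of x^2 + 50x + 563 is (50)^2 - 4·(563) = 2500 - 2252 = 248, and 4·(62) is not a perfect square in Q since 62 is squarefree and ≠ 1. Hence x^2 + 50x + 563 is irreducible over Q and is the minimal polynomial of α.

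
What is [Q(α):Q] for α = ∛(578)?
[Q(α):Q] = 3

The minimal polynomial of α is x^3 - 578, irreducible over Q since 578 is not a perfect cube (so x^3 - 578 has no rational root). Hence [Q(α):Q] = deg(m_α) = 3.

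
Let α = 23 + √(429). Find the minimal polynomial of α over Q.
m_α(x) = x^2 - 46x + 100

From α - 23 = √(429), squaring gives (α - 23)^2 = 429, i.e. α^2 - 46α + 529 = 429, so α^2 - 46α + 100 = 0. The discriminant of x^2 - 46x + 100 is (-46)^2 - 4·(100) = 2116 - 400 = 1716, and 4·(429) is not a perfect square in Q since 429 is squarefree and ≠ 1. Hence x^2 - 46x + 100 is irreducible over Q and is the minimal polynomial of α.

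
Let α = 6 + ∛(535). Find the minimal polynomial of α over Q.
m_α(x) = x^3 - 18x^2 + 108x - 751

Set β = α - 6 = ∛(535), so β^3 = 535. Then (α - 6)^3 - 535 = 0, i.e. α is a root of g(x) = (x - 6)^3 - 535 = x^3 - 18x^2 + 108x - 751. Since g(x) = h(x - 6) where h(x) = x^3 - 535, and h is irreducible over Q (because 535 is not a perfect cube, so h has no rational root, and a monic cubic with no rational root is irreducible), g is also irreducible (irreducibility is preserved under the substitution x → x - 6). Hence m_α(x) = x^3 - 18x^2 + 108x - 751.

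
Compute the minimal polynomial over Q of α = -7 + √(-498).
m_α(x) = x^2 + 14x + 547

From α + 7 = √(-498), squaring gives (α + 7)^2 = -498, i.e. α^2 + 14α + 49 = -498, so α^2 + 14α + 547 = 0. The discriminant of x^2 + 14x + 547 is (14)^2 - 4·(547) = 196 - 2188 = -1992, and 4·(-498) is not a perfect square in Q since -498 is squarefree and ≠ 1. Hence x^2 + 14x + 547 is irreducible over Q and is the minimal polynomial of α.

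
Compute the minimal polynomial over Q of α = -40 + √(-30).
m_α(x) = x^2 + 80x + 1630

From α + 40 = √(-30), squaring gives (α + 40)^2 = -30, i.e. α^2 + 80α + 1600 = -30, so α^2 + 80α + 1630 = 0. The discriminant of x^2 + 80x + 1630 is (80)^2 - 4·(1630) = 6400 - 6520 = -120, and 4·(-30) is not a perfect square in Q since -30 is squarefree and ≠ 1. Hence x^2 + 80x + 1630 is irreducible over Q and is the minimal polynomial of α.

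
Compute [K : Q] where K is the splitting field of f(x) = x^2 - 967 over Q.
[K : Q] = 2

f(x) = x^2 - 967 factors as (x - √967)(x + √967). The splitting field is K = Q(√967). Since 967 is squarefree and > 1, it is not a perfect square, so x^2 - 967 is irreducible over Q and [Q(√967) : Q] = 2. Hence [K : Q] = 2.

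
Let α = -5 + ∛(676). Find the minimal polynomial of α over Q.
m_α(x) = x^3 + 15x^2 + 75x - 551

Set β = α + 5 = ∛(676), so β^3 = 676. Then (α + 5)^3 - 676 = 0, i.e. α is a root of g(x) = (x + 5)^3 - 676 = x^3 + 15x^2 + 75x - 551. Since g(x) = h(x + 5) where h(x) = x^3 - 676, and h is irreducible over Q (because 676 is not a perfect cube, so h has no rational root, and a monic cubic with no rational root is irreducible), g is also irreducible (irreducibility is preserved under the substitution x → x + 5). Hence m_α(x) = x^3 + 15x^2 + 75x - 551.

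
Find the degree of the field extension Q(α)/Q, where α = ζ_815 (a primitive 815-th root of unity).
[Q(α):Q] = 648

The minimal polynomial of ζ_815 over Q is the 815-th cyclotomic polynomial Φ_815(x), which is irreducible over Q and has degree φ(815) = 648. Hence [Q(α):Q] = φ(815) = 648.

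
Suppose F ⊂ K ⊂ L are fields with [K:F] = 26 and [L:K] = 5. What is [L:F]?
[L:F] = 130

The tower law says that for any tower of field extensions F ⊂ K ⊂ L with finite degrees, [L:F] = [L:K] · [K:F]. Here this gives [L:F] = 5 · 26 = 130.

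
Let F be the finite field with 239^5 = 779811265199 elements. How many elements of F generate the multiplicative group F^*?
There are φ(779811265198) = 314545720320 primitive elements

F_q^* is cyclic of order q - 1 = 779811265198. A cyclic group of order m has exactly φ(m) generators. Here m = 779811265198 = 2 · 7 · 17 · 3276517921, so the number of primitive elements is φ(779811265198) = 314545720320.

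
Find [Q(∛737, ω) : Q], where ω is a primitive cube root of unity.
[Q(∛737, ω) : Q] = 6

[Q(∛737):Q] = 3 (min poly x^3 - 737, irreducible since 737 is not a perfect cube). [Q(ω):Q] = 2 (min poly x^2 + x + 1). Since Q(∛737) ⊂ R and ω ∉ R, we have ω ∉ Q(∛737), so x^2 + x + 1 remains irreducible over Q(∛737) and [Q(∛737, ω) : Q(∛737)] = 2. By the tower law, [Q(∛737, ω) : Q] = 3 · 2 = 6. (In fact Q(∛737, ω) is the splitting field of x^3 - 737 over Q.)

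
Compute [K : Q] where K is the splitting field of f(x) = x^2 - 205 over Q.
[K : Q] = 2

f(x) = x^2 - 205 factors as (x - √205)(x + √205). The splitting field is K = Q(√205). Since 205 is squarefree and > 1, it is not a perfect square, so x^2 - 205 is irreducible over Q and [Q(√205) : Q] = 2. Hence [K : Q] = 2.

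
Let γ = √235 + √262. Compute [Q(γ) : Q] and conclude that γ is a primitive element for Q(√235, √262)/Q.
[Q(γ) : Q] = 4 (equivalently, Q(γ) = Q(√235, √262))

Obviously Q(γ) ⊆ Q(√235, √262), and [Q(√235, √262):Q] = 4 (since 235, 262 are distinct squarefree integers > 1 with 61570 not a perfect square). To show equality we compute the minimal polynomial of γ. From γ = √235 + √262: γ^2 = 235 + 2√(61570) + 262 = 497 + 2√(61570), so γ^2 - 497 = 2√(61570); squaring, (γ^2 - 497)^2 = 4·61570, i.e. γ^4 - 994γ^2 + 247009 - 246280 = 0, i.e. γ^4 - 994γ^2 + 729 = 0. So γ is a root of x^4 - 994x^2 + 729. This polynomial is irreducible over Q: it has no rational root (each ±√235 ± √262 is irrational), and any factorization into two quadratics over Q would force √(61570) ∈ Q (pairing opposite roots) or √235, √262 ∈ Q (other pairings), all impossible. Hence [Q(γ):Q] = 4 = [Q(√235, √262):Q], so Q(γ) = Q(√235, √262).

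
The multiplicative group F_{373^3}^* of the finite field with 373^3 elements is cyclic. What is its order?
|F_{373^3}^*| = 51895116

F_{373^3} has 373^3 = 51895117 elements; its multiplicative group consists of all nonzero elements, so |F_{373^3}^*| = 51895117 - 1 = 51895116. (It is cyclic since any finite subgroup of the multiplicative group of a field is cyclic.)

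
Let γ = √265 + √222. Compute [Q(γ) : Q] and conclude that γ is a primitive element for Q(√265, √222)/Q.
[Q(γ) : Q] = 4 (equivalently, Q(γ) = Q(√265, √222))

Obviously Q(γ) ⊆ Q(√265, √222), and [Q(√265, √222):Q] = 4 (since 265, 222 are distinct squarefree integers > 1 with 58830 not a perfect square). To show equality we compute the minimal polynomial of γ. From γ = √265 + √222: γ^2 = 265 + 2√(58830) + 222 = 487 + 2√(58830), so γ^2 - 487 = 2√(58830); squaring, (γ^2 - 487)^2 = 4·58830, i.e. γ^4 - 974γ^2 + 237169 - 235320 = 0, i.e. γ^4 - 974γ^2 + 1849 = 0. So γ is a root of x^4 - 974x^2 + 1849. This polynomial is irreducible over Q: it has no rational root (each ±√265 ± √222 is irrational), and any factorization into two quadratics over Q would force √(58830) ∈ Q (pairing opposite roots) or √265, √222 ∈ Q (other pairings), all impossible. Hence [Q(γ):Q] = 4 = [Q(√265, √222):Q], so Q(γ) = Q(√265, √222).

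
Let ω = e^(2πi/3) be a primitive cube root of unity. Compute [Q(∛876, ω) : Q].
[Q(∛876, ω) : Q] = 6

[Q(∛876):Q] = 3 (min poly x^3 - 876, irreducible since 876 is not a perfect cube). [Q(ω):Q] = 2 (min poly x^2 + x + 1). Since Q(∛876) ⊂ R and ω ∉ R, we have ω ∉ Q(∛876), so x^2 + x + 1 remains irreducible over Q(∛876) and [Q(∛876, ω) : Q(∛876)] = 2. By the tower law, [Q(∛876, ω) : Q] = 3 · 2 = 6. (In fact Q(∛876, ω) is the splitting field of x^3 - 876 over Q.)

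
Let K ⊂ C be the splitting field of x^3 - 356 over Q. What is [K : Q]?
[K : Q] = 6

The roots of x^3 - 356 are ∛356, ω∛356, ω^2∛356 where ω = e^(2πi/3) is a primitive cube root of unity, so K = Q(∛356, ω). Now [Q(∛356):Q] = 3 (since 356 is not a perfect cube, x^3 - 356 is irreducible) and [Q(ω):Q] = 2. Both 2 and 3 divide [K:Q], and [K:Q] ≤ 3·2 = 6, so [K:Q] = 6. (Equivalently: Q(∛356) ⊂ R but ω ∉ R, so [K : Q(∛356)] = 2.)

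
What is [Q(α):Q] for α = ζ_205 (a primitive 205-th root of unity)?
[Q(α):Q] = 160

The minimal polynomial of ζ_205 over Q is the 205-th cyclotomic polynomial Φ_205(x), which is irreducible over Q and has degree φ(205) = 160. Hence [Q(α):Q] = φ(205) = 160.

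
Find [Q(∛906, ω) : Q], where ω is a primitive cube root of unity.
[Q(∛906, ω) : Q] = 6

[Q(∛906):Q] = 3 (min poly x^3 - 906, irreducible since 906 is not a perfect cube). [Q(ω):Q] = 2 (min poly x^2 + x + 1). Since Q(∛906) ⊂ R and ω ∉ R, we have ω ∉ Q(∛906), so x^2 + x + 1 remains irreducible over Q(∛906) and [Q(∛906, ω) : Q(∛906)] = 2. By the tower law, [Q(∛906, ω) : Q] = 3 · 2 = 6. (In fact Q(∛906, ω) is the splitting field of x^3 - 906 over Q.)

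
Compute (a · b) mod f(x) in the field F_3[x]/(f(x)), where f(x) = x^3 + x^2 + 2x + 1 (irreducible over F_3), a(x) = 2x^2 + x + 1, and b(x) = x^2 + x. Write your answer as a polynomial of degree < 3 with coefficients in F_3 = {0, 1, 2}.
a · b ≡ 2 (mod f(x))

Multiply in F_3[x]: a(x)·b(x) = (2x^2 + x + 1)·(x^2 + x) = 2x^4 + 2x^2 + x. This has degree ≥ 3, so divide by f(x) over F_3: 2x^4 + 2x^2 + x = (2x + 1)·(x^3 + x^2 + 2x + 1) + (2). Hence a·b ≡ 2 (mod f). (F_3[x]/(f) is a field with 3^3 = 27 elements since f is irreducible of degree 3.)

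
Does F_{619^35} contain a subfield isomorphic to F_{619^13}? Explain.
No: F_{619^13} is not a subfield of F_{619^35}

F_{p^m} embeds in F_{p^n} iff m | n. Here 13 ∤ 35 (since 35 = 2·13 + 9 with remainder 9 ≠ 0), so F_{619^13} is not a subfield of F_{619^35}. Equivalently: if it were, the tower law would give 13 = [F_{619^13}:F_619] dividing [F_{619^35}:F_619] = 35, contradiction.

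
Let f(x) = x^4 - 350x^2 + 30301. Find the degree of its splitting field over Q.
[K : Q] = 4

Solving the quadratic in x^2: x^2 = (350 ± √(350^2 - 4·30301))/2 = (350 ± √1296)/2 = (350 ± 36)/2, giving x^2 = 193 or x^2 = 157. So f(x) = (x^2 - 193)(x^2 - 157) and the roots of f are ±√193, ±√157. Hence the splitting field is K = Q(√193, √157). Since 193 and 157 are distinct squarefree integers > 1, their product 30301 is not a perfect square, so √157 ∉ Q(√193). By the tower law [K:Q] = [Q(√193,√157):Q(√193)] · [Q(√193):Q] = 2 · 2 = 4.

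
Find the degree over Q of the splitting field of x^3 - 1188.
[K : Q] = 6

The roots of x^3 - 1188 are ∛1188, ω∛1188, ω^2∛1188 where ω = e^(2πi/3) is a primitive cube root of unity, so K = Q(∛1188, ω). Now [Q(∛1188):Q] = 3 (since 1188 is not a perfect cube, x^3 - 1188 is irreducible) and [Q(ω):Q] = 2. Both 2 and 3 divide [K:Q], and [K:Q] ≤ 3·2 = 6, so [K:Q] = 6. (Equivalently: Q(∛1188) ⊂ R but ω ∉ R, so [K : Q(∛1188)] = 2.)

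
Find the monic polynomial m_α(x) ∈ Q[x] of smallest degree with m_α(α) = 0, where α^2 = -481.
m_α(x) = x^2 + 481

α satisfies α^2 + 481 = 0, so x^2 + 481 annihilates α. Since d = -481 is squarefree and ≠ 1, it is not a perfect square in Q, so x^2 + 481 has no rational root and is therefore irreducible over Q (a degree-2 polynomial over a field is irreducible iff it has no root). Hence m_α(x) = x^2 + 481.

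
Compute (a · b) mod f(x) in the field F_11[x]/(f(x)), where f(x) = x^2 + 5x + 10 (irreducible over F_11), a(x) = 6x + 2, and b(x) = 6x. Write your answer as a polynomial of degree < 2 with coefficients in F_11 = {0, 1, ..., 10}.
a · b ≡ 8x + 3 (mod f(x))

Multiply in F_11[x]: a(x)·b(x) = (6x + 2)·(6x) = 3x^2 + x. This has degree ≥ 2, so divide by f(x) over F_11: 3x^2 + x = (3)·(x^2 + 5x + 10) + (8x + 3). Hence a·b ≡ 8x + 3 (mod f). (F_11[x]/(f) is a field with 11^2 = 121 elements since f is irreducible of degree 2.)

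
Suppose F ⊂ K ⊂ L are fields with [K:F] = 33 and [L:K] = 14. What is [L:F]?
[L:F] = 462

The tower law says that for any tower of field extensions F ⊂ K ⊂ L with finite degrees, [L:F] = [L:K] · [K:F]. Here this gives [L:F] = 14 · 33 = 462.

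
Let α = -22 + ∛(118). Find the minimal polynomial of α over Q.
m_α(x) = x^3 + 66x^2 + 1452x + 10530

Set β = α + 22 = ∛(118), so β^3 = 118. Then (α + 22)^3 - 118 = 0, i.e. α is a root of g(x) = (x + 22)^3 - 118 = x^3 + 66x^2 + 1452x + 10530. Since g(x) = h(x + 22) where h(x) = x^3 - 118, and h is irreducible over Q (because 118 is not a perfect cube, so h has no rational root, and a monic cubic with no rational root is irreducible), g is also irreducible (irreducibility is preserved under the substitution x → x + 22). Hence m_α(x) = x^3 + 66x^2 + 1452x + 10530.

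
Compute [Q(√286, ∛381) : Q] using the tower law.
[Q(√286, ∛381) : Q] = 6

Let L = Q(√286, ∛381). Since Q(√286) ⊂ L and [Q(√286):Q] = 2, the tower law gives 2 | [L:Q]. Likewise Q(∛381) ⊂ L with [Q(∛381):Q] = 3 (because 381 is not a perfect cube), so 3 | [L:Q]. As gcd(2,3) = 1, [L:Q] is divisible by 6. Conversely L is generated over Q by √286 and ∛381, so [L:Q] ≤ 2·3 = 6. Therefore [Q(√286, ∛381) : Q] = 6.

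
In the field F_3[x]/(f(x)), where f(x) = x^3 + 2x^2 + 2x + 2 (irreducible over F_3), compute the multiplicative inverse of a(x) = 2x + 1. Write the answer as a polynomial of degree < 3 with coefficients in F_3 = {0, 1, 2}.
a(x)^(-1) ≡ x^2 + 2 (mod f(x))

Since f is irreducible over F_3, F_3[x]/(f) is a field and a(x) ≠ 0 has an inverse. Apply the extended Euclidean algorithm to f(x) and a(x) in F_3[x]: f(x) = (2x^2 + 1)·a(x) + (1). The last nonzero remainder is the constant 1 = gcd(f, a) in F_3. Back-substituting through the division chain expresses 1 = s(x)·a(x) + t(x)·f(x) with s(x) ≡ x^2 + 2 (mod f), so a(x)^(-1) ≡ s(x) = x^2 + 2 (mod f). Check: (2x + 1)·(x^2 + 2) = 2x^3 + x^2 + x + 2 ≡ 1 (mod x^3 + 2x^2 + 2x + 2).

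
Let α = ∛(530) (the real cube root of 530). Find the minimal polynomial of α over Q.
m_α(x) = x^3 - 530

α satisfies α^3 = 530, so x^3 - 530 annihilates α. By the rational root test, a rational root p/q (in lowest terms) of x^3 - 530 would satisfy p^3 = 530 q^3, forcing q = 1 and p^3 = 530; but 530 is not a perfect cube, contradiction. A monic cubic over Q with no rational root is irreducible (any nontrivial factorization would include a linear factor). Hence x^3 - 530 is the minimal polynomial of α, and in particular [Q(α):Q] = 3.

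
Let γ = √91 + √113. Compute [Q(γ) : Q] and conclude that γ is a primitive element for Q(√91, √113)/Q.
[Q(γ) : Q] = 4 (equivalently, Q(γ) = Q(√91, √113))

Obviously Q(γ) ⊆ Q(√91, √113), and [Q(√91, √113):Q] = 4 (since 91, 113 are distinct squarefree integers > 1 with 10283 not a perfect square). To show equality we compute the minimal polynomial of γ. From γ = √91 + √113: γ^2 = 91 + 2√(10283) + 113 = 204 + 2√(10283), so γ^2 - 204 = 2√(10283); squaring, (γ^2 - 204)^2 = 4·10283, i.e. γ^4 - 408γ^2 + 41616 - 41132 = 0, i.e. γ^4 - 408γ^2 + 484 = 0. So γ is a root of x^4 - 408x^2 + 484. This polynomial is irreducible over Q: it has no rational root (each ±√91 ± √113 is irrational), and any factorization into two quadratics over Q would force √(10283) ∈ Q (pairing opposite roots) or √91, √113 ∈ Q (other pairings), all impossible. Hence [Q(γ):Q] = 4 = [Q(√91, √113):Q], so Q(γ) = Q(√91, √113).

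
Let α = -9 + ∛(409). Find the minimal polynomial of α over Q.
m_α(x) = x^3 + 27x^2 + 243x + 320

Set β = α + 9 = ∛(409), so β^3 = 409. Then (α + 9)^3 - 409 = 0, i.e. α is a root of g(x) = (x + 9)^3 - 409 = x^3 + 27x^2 + 243x + 320. Since g(x) = h(x + 9) where h(x) = x^3 - 409, and h is irreducible over Q (because 409 is not a perfect cube, so h has no rational root, and a monic cubic with no rational root is irreducible), g is also irreducible (irreducibility is preserved under the substitution x → x + 9). Hence m_α(x) = x^3 + 27x^2 + 243x + 320.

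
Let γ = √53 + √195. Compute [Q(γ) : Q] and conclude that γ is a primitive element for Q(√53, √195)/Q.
[Q(γ) : Q] = 4 (equivalently, Q(γ) = Q(√53, √195))

Obviously Q(γ) ⊆ Q(√53, √195), and [Q(√53, √195):Q] = 4 (since 53, 195 are distinct squarefree integers > 1 with 10335 not a perfect square). To show equality we compute the minimal polynomial of γ. From γ = √53 + √195: γ^2 = 53 + 2√(10335) + 195 = 248 + 2√(10335), so γ^2 - 248 = 2√(10335); squaring, (γ^2 - 248)^2 = 4·10335, i.e. γ^4 - 496γ^2 + 61504 - 41340 = 0, i.e. γ^4 - 496γ^2 + 20164 = 0. So γ is a root of x^4 - 496x^2 + 20164. This polynomial is irreducible over Q: it has no rational root (each ±√53 ± √195 is irrational), and any factorization into two quadratics over Q would force √(10335) ∈ Q (pairing opposite roots) or √53, √195 ∈ Q (other pairings), all impossible. Hence [Q(γ):Q] = 4 = [Q(√53, √195):Q], so Q(γ) = Q(√53, √195).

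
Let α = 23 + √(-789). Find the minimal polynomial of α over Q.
m_α(x) = x^2 - 46x + 1318

From α - 23 = √(-789), squaring gives (α - 23)^2 = -789, i.e. α^2 - 46α + 529 = -789, so α^2 - 46α + 1318 = 0. The discriminant of x^2 - 46x + 1318 is (-46)^2 - 4·(1318) = 2116 - 5272 = -3156, and 4·(-789) is not a perfect square in Q since -789 is squarefree and ≠ 1. Hence x^2 - 46x + 1318 is irreducible over Q and is the minimal polynomial of α.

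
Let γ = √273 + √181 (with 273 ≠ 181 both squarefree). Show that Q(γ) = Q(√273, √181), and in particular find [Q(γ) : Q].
[Q(γ) : Q] = 4 (equivalently, Q(γ) = Q(√273, √181))

Obviously Q(γ) ⊆ Q(√273, √181), and [Q(√273, √181):Q] = 4 (since 273, 181 are distinct squarefree integers > 1 with 49413 not a perfect square). To show equality we compute the minimal polynomial of γ. From γ = √273 + √181: γ^2 = 273 + 2√(49413) + 181 = 454 + 2√(49413), so γ^2 - 454 = 2√(49413); squaring, (γ^2 - 454)^2 = 4·49413, i.e. γ^4 - 908γ^2 + 206116 - 197652 = 0, i.e. γ^4 - 908γ^2 + 8464 = 0. So γ is a root of x^4 - 908x^2 + 8464. This polynomial is irreducible over Q: it has no rational root (each ±√273 ± √181 is irrational), and any factorization into two quadratics over Q would force √(49413) ∈ Q (pairing opposite roots) or √273, √181 ∈ Q (other pairings), all impossible. Hence [Q(γ):Q] = 4 = [Q(√273, √181):Q], so Q(γ) = Q(√273, √181).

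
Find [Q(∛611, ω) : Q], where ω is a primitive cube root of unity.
[Q(∛611, ω) : Q] = 6

[Q(∛611):Q] = 3 (min poly x^3 - 611, irreducible since 611 is not a perfect cube). [Q(ω):Q] = 2 (min poly x^2 + x + 1). Since Q(∛611) ⊂ R and ω ∉ R, we have ω ∉ Q(∛611), so x^2 + x + 1 remains irreducible over Q(∛611) and [Q(∛611, ω) : Q(∛611)] = 2. By the tower law, [Q(∛611, ω) : Q] = 3 · 2 = 6. (In fact Q(∛611, ω) is the splitting field of x^3 - 611 over Q.)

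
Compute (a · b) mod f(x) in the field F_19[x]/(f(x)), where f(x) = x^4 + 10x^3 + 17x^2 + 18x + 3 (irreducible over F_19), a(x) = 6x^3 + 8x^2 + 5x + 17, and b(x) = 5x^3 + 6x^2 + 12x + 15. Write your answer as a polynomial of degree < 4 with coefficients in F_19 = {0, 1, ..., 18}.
a · b ≡ 13x^2 + 14x + 7 (mod f(x))

Multiply in F_19[x]: a(x)·b(x) = (6x^3 + 8x^2 + 5x + 17)·(5x^3 + 6x^2 + 12x + 15) = 11x^6 + 12x^4 + 16x^3 + 16x^2 + 13x + 8. This has degree ≥ 4, so divide by f(x) over F_19: 11x^6 + 12x^4 + 16x^3 + 16x^2 + 13x + 8 = (11x^2 + 4x + 13)·(x^4 + 10x^3 + 17x^2 + 18x + 3) + (13x^2 + 14x + 7). Hence a·b ≡ 13x^2 + 14x + 7 (mod f). (F_19[x]/(f) is a field with 19^4 = 130321 elements since f is irreducible of degree 4.)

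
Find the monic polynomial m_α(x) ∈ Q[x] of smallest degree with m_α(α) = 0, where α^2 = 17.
m_α(x) = x^2 - 17

α satisfies α^2 - 17 = 0, so x^2 - 17 annihilates α. Since d = 17 is squarefree and ≠ 1, it is not a perfect square in Q, so x^2 - 17 has no rational root and is therefore irreducible over Q (a degree-2 polynomial over a field is irreducible iff it has no root). Hence m_α(x) = x^2 - 17.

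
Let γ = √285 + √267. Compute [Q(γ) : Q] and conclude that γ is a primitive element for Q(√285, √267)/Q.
[Q(γ) : Q] = 4 (equivalently, Q(γ) = Q(√285, √267))

Obviously Q(γ) ⊆ Q(√285, √267), and [Q(√285, √267):Q] = 4 (since 285, 267 are distinct squarefree integers > 1 with 76095 not a perfect square). To show equality we compute the minimal polynomial of γ. From γ = √285 + √267: γ^2 = 285 + 2√(76095) + 267 = 552 + 2√(76095), so γ^2 - 552 = 2√(76095); squaring, (γ^2 - 552)^2 = 4·76095, i.e. γ^4 - 1104γ^2 + 304704 - 304380 = 0, i.e. γ^4 - 1104γ^2 + 324 = 0. So γ is a root of x^4 - 1104x^2 + 324. This polynomial is irreducible over Q: it has no rational root (each ±√285 ± √267 is irrational), and any factorization into two quadratics over Q would force √(76095) ∈ Q (pairing opposite roots) or √285, √267 ∈ Q (other pairings), all impossible. Hence [Q(γ):Q] = 4 = [Q(√285, √267):Q], so Q(γ) = Q(√285, √267).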